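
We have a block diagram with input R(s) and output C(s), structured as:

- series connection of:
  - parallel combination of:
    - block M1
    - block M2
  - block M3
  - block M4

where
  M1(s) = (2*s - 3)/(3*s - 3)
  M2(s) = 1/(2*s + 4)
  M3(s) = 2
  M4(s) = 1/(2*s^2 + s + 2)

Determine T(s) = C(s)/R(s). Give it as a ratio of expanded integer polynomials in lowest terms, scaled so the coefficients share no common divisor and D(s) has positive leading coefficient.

Step 1: combine M1, M2 in parallel; result (4*s^2 + 5*s - 15)/(6*s^2 + 6*s - 12)
Step 2: reduce the series chain (M1+M2), M3, M4; the result is T(s) itself (integer coefficients, no common factor, positive leading denominator coefficient)

Therefore the answer is (4*s^2 + 5*s - 15)/(6*s^4 + 9*s^3 - 3*s^2 - 12).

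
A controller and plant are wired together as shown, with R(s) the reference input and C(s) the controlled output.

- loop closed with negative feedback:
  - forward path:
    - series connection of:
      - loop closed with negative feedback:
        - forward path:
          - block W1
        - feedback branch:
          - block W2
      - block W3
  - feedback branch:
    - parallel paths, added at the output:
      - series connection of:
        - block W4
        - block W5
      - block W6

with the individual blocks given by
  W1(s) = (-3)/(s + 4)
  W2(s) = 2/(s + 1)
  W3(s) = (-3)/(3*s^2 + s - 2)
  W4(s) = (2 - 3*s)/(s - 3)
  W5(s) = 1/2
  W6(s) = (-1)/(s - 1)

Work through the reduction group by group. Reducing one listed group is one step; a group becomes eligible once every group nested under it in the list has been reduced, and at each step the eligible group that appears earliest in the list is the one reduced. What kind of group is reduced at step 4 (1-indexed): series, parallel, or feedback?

(1) collapse the loop (W1 forward, W2 return)
(2) combine [W1/(1+W1*W2)], W3 in series
(3) cascade W4, W5
(4) combine (W4*W5), W6 in parallel
(5) feedback reduction of ([W1/(1+W1*W2)]*W3), ((W4*W5)+W6)
So the answer for step 4 is parallel.

Answer: parallel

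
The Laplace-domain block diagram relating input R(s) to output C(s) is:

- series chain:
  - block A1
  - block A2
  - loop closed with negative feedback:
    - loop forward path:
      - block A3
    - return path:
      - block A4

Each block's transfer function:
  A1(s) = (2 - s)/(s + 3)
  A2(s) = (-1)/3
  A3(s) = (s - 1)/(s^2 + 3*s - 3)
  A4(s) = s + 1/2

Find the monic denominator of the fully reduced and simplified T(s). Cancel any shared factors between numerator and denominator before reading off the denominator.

1. close the feedback loop around A3, A4 gives (2*s - 2)/(4*s^2 + 5*s - 7)
2. series reduction of A1, A2, [A3/(1+A3*A4)] gives (2*s^2 - 6*s + 4)/(12*s^3 + 51*s^2 + 24*s - 63)
That last expression is T(s), already simplified. Scaling its denominator by 1/12 (the reciprocal of the leading coefficient) yields the monic denominator.

Hence the answer: s^3 + 17*s^2/4 + 2*s - 21/4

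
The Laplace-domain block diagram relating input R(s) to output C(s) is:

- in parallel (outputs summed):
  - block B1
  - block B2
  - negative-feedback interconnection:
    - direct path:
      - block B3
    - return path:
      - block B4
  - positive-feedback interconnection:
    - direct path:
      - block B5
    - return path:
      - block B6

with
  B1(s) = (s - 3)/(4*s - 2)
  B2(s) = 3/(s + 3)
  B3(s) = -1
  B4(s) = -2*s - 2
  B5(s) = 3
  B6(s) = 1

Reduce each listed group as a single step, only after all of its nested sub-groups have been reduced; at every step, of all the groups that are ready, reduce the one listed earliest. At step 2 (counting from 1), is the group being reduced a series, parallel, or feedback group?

Answer: feedback

Working:
Step 1. collapse the loop (B3 forward, B4 return)
Step 2. collapse the loop (B5 forward, B6 return)
Step 3. reduce the parallel group B1, B2, [B3/(1+B3*B4)], [B5/(1-B5*B6)]
Step 2 collapses a feedback group.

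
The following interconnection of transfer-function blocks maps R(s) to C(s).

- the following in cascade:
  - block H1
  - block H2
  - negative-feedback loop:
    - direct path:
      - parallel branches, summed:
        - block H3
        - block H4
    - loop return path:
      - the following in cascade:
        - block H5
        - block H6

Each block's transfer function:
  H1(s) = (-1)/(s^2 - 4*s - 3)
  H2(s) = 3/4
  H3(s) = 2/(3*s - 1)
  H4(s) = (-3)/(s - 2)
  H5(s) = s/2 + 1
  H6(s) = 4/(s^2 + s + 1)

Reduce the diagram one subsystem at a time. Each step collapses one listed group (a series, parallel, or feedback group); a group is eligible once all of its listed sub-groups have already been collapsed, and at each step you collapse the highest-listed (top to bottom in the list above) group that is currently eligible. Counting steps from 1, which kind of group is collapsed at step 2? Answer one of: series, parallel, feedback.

Reducing step by step:

1. combine H3, H4 in parallel
2. multiply H5, H6 (series)
3. feedback reduction of (H3+H4), (H5*H6)
4. multiply H1, H2, [(H3+H4)/(1+(H3+H4)*(H5*H6))] (series)
At step 2 the group reduced is series.

Answer: series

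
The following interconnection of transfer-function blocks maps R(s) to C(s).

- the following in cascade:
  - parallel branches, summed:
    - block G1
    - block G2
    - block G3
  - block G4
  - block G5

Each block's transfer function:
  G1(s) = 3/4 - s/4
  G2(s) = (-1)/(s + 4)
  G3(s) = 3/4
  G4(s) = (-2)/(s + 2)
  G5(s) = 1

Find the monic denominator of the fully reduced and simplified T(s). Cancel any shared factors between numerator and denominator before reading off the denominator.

Reducing step by step:

Step 1: parallel reduction of G1, G2, G3 -> (-s^2 + 2*s + 20)/(4*s + 16)
Step 2: cascade (G1+G2+G3), G4, G5 -> (s^2 - 2*s - 20)/(2*s^2 + 12*s + 16)
That last expression is T(s), already simplified. Scaling its denominator by 1/2 (the reciprocal of the leading coefficient) yields the monic denominator.

Answer: s^2 + 6*s + 8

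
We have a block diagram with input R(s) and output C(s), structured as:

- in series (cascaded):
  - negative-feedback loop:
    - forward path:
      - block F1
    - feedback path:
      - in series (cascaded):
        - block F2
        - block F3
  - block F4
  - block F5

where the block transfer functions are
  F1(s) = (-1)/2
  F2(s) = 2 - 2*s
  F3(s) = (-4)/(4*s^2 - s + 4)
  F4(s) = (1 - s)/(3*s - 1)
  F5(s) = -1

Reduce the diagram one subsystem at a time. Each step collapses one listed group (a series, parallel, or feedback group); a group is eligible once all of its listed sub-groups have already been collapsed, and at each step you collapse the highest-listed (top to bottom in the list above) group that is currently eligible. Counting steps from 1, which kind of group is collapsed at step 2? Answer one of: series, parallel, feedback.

Step 1: multiply F2, F3 (series)
Step 2: reduce the feedback loop with forward F1 and return (F2*F3)
Step 3: reduce the series chain [F1/(1+F1*(F2*F3))], F4, F5
The group at step 2 is a feedback group.

Final answer: feedback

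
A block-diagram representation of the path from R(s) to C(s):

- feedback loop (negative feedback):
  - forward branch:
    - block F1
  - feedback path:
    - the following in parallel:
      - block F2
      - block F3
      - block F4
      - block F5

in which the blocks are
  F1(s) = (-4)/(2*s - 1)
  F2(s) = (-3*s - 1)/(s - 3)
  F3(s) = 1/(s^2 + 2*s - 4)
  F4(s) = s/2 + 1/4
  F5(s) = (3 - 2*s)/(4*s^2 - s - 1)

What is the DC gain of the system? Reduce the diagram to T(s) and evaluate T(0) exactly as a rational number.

Step 1. reduce the parallel group F2, F3, F4, F5, giving (8*s^6 - 54*s^5 - 193*s^4 + 314*s^3 + 123*s^2 - 290*s + 128)/(16*s^5 - 20*s^4 - 160*s^3 + 236*s^2 - 8*s - 48)
Step 2. feedback reduction of F1, (F2+F3+F4+F5), giving (-8*s^5 + 10*s^4 + 80*s^3 - 118*s^2 + 4*s + 24)/(20*s^5 + 59*s^4 - 78*s^3 - 93*s^2 + 134*s - 58)
DC gain: substitute s = 0 into T(s) from step 2: T(0) = 24/(-58) = -12/29.

Answer: -12/29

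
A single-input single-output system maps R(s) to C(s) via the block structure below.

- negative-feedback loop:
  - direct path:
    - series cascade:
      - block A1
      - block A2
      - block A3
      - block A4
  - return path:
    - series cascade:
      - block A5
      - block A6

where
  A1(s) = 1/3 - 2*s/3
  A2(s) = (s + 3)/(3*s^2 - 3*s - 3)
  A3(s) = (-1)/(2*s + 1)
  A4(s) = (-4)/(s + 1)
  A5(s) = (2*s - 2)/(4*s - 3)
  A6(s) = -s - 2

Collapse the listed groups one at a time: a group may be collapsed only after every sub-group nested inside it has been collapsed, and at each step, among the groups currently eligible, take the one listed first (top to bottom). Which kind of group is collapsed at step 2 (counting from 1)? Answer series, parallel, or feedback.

(1) series reduction of A1, A2, A3, A4
(2) multiply A5, A6 (series)
(3) close the feedback loop around (A1*A2*A3*A4), (A5*A6)
So the answer for step 2 is series.

Therefore the answer is series.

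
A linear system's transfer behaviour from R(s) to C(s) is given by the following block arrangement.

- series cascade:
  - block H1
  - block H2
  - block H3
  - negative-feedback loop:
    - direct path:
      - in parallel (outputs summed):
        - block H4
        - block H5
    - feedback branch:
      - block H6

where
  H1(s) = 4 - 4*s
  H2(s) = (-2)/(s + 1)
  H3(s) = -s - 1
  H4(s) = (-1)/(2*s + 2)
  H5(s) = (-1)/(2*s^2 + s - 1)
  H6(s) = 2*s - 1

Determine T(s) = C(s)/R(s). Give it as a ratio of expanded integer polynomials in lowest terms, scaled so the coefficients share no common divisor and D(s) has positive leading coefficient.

1. parallel reduction of H4, H5 gives (-2*s - 1)/(4*s^2 + 2*s - 2)
2. collapse the loop ((H4+H5) forward, H6 return) gives (-2*s - 1)/(2*s - 1)
3. combine H1, H2, H3, [(H4+H5)/(1+(H4+H5)*H6)] in series - this is the overall T(s), already in the required normalized form

Hence the answer: (16*s^2 - 8*s - 8)/(2*s - 1)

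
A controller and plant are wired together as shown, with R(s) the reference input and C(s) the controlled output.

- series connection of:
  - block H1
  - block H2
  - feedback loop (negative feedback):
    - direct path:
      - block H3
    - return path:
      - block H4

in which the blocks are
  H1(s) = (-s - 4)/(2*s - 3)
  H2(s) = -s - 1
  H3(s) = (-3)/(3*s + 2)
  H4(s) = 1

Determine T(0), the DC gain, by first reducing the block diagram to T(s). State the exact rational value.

Step 1. feedback reduction of H3, H4; result (-3)/(3*s - 1)
Step 2. reduce the series chain H1, H2, [H3/(1+H3*H4)]; result (-3*s^2 - 15*s - 12)/(6*s^2 - 11*s + 3)
The step-2 result is T(s). Setting s = 0: T(0) = -12/3 = -4.

Hence the answer: -4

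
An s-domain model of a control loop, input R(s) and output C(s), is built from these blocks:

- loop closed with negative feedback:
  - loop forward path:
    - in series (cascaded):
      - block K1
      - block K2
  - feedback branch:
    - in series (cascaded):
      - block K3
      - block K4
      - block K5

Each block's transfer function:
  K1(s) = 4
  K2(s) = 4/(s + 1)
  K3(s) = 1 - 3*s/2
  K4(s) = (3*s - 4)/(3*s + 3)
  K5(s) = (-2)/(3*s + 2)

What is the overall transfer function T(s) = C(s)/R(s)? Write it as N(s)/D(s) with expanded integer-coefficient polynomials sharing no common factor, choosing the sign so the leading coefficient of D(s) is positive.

Step 1: reduce the series chain K1, K2, giving 16/(s + 1)
Step 2: series reduction of K3, K4, K5, giving (9*s^2 - 18*s + 8)/(9*s^2 + 15*s + 6)
Step 3: reduce the feedback loop with forward (K1*K2) and return (K3*K4*K5) - this is the overall T(s), already in the required normalized form

Therefore the answer is (144*s^2 + 240*s + 96)/(9*s^3 + 168*s^2 - 267*s + 134).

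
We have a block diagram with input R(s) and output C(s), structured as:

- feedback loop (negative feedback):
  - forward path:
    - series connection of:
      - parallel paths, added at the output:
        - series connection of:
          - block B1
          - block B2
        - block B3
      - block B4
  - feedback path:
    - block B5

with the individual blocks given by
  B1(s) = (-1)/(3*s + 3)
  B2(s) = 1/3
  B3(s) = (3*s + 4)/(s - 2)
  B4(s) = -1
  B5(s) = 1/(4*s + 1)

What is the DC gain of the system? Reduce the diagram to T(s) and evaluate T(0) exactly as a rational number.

1. cascade B1, B2 gives (-1)/(9*s + 9)
2. add (B1*B2), B3 (parallel) gives (27*s^2 + 62*s + 38)/(9*s^2 - 9*s - 18)
3. combine ((B1*B2)+B3), B4 in series gives (-27*s^2 - 62*s - 38)/(9*s^2 - 9*s - 18)
4. apply the feedback formula to (((B1*B2)+B3)*B4), B5 gives (-108*s^3 - 275*s^2 - 214*s - 38)/(36*s^3 - 54*s^2 - 143*s - 56)
The step-4 result is T(s). Setting s = 0: T(0) = -38/(-56) = 19/28.

Answer: 19/28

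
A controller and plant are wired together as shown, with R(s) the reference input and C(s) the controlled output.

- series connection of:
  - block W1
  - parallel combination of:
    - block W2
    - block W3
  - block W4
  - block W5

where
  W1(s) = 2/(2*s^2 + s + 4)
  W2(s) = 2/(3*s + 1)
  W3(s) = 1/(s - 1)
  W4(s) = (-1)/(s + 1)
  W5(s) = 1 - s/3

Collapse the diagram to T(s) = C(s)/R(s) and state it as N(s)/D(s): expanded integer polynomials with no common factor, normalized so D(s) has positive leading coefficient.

Reducing step by step:

Step 1. add W2, W3 (parallel), giving (5*s - 1)/(3*s^2 - 2*s - 1)
Step 2. series reduction of W1, (W2+W3), W4, W5: this yields T(s), and no further normalization is needed

Answer: (10*s^2 - 32*s + 6)/(18*s^5 + 15*s^4 + 21*s^3 - 3*s^2 - 39*s - 12)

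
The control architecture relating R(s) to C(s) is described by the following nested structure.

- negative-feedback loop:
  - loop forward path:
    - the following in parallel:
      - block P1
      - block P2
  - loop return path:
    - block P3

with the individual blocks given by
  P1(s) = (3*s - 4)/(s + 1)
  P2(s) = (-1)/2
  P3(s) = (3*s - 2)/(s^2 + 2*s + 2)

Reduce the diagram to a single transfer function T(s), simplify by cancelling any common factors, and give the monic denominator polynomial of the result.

First reduce the diagram to T(s).

(1) reduce the parallel group P1, P2, giving (5*s - 9)/(2*s + 2)
(2) feedback reduction of (P1+P2), P3, giving (5*s^3 + s^2 - 8*s - 18)/(2*s^3 + 21*s^2 - 29*s + 22)
Step 2 gives the fully reduced T(s), with no common factor left to cancel. The denominator's leading coefficient is 2, so divide each of its coefficients by 2 to get the monic form.

Answer: s^3 + 21*s^2/2 - 29*s/2 + 11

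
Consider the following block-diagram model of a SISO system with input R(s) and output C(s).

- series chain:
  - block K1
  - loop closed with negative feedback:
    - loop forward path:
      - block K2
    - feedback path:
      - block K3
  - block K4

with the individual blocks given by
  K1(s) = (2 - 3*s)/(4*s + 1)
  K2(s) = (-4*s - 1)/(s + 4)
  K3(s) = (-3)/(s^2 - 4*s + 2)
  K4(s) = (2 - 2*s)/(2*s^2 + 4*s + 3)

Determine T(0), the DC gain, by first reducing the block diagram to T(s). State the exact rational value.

First reduce the diagram to T(s).

Step 1 - apply the feedback formula to K2, K3 = (-4*s^3 + 15*s^2 - 4*s - 2)/(s^3 - 2*s + 11)
Step 2 - combine K1, [K2/(1+K2*K3)], K4 in series = (-6*s^4 + 34*s^3 - 56*s^2 + 36*s - 8)/(2*s^5 + 4*s^4 - s^3 + 14*s^2 + 38*s + 33)
The step-2 result is T(s). Setting s = 0: T(0) = -8/33.

Answer: -8/33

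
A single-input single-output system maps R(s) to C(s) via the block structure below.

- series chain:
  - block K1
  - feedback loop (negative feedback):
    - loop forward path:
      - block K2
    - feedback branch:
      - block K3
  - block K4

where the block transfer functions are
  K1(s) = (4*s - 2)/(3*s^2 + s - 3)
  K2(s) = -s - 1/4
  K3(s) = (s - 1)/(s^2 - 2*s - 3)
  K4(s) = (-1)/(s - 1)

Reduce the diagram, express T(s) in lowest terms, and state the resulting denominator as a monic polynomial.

Step 1 - reduce the feedback loop with forward K2 and return K3 gives (4*s^3 - 7*s^2 - 14*s - 3)/(5*s + 11)
Step 2 - cascade K1, [K2/(1+K2*K3)], K4 gives (-16*s^4 + 36*s^3 + 42*s^2 - 16*s - 6)/(15*s^4 + 23*s^3 - 42*s^2 - 29*s + 33)
The result of step 2 is T(s) in lowest terms. Its denominator has leading coefficient 15; dividing the denominator through by 15 makes it monic.

Hence the answer: s^4 + 23*s^3/15 - 14*s^2/5 - 29*s/15 + 11/5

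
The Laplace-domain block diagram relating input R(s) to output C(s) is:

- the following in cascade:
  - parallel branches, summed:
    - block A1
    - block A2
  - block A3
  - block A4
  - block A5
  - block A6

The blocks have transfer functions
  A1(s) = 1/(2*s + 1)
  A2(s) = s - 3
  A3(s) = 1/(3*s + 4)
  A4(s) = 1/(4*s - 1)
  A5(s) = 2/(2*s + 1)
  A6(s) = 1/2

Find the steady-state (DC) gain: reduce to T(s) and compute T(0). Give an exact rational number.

The answer is 1/2.

Reasoning:
[1] parallel reduction of A1, A2 -> (2*s^2 - 5*s - 2)/(2*s + 1)
[2] cascade (A1+A2), A3, A4, A5, A6 -> (2*s^2 - 5*s - 2)/(48*s^4 + 100*s^3 + 48*s^2 - 3*s - 4)
That last expression is T(s); at s = 0 only the constant terms survive, so T(0) = -2/(-4) = 1/2.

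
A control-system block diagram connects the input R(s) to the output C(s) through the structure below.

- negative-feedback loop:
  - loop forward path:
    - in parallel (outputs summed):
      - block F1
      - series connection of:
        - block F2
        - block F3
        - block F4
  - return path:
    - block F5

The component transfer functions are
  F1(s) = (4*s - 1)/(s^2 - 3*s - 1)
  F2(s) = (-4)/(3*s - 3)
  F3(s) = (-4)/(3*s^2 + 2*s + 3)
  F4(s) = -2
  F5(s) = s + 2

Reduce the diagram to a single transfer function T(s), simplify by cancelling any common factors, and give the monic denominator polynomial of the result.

The answer is s^5 + 7*s^4/15 - 56*s^3/45 + 8*s^2/45 + 179*s/45 + 91/45.

Reasoning:
Step 1. multiply F2, F3, F4 (series) gives (-32)/(9*s^3 - 3*s^2 + 3*s - 9)
Step 2. parallel reduction of F1, (F2*F3*F4) gives (36*s^4 - 21*s^3 - 17*s^2 + 57*s + 41)/(9*s^5 - 30*s^4 + 3*s^3 - 15*s^2 + 24*s + 9)
Step 3. reduce the feedback loop with forward (F1+(F2*F3*F4)) and return F5 gives (36*s^4 - 21*s^3 - 17*s^2 + 57*s + 41)/(45*s^5 + 21*s^4 - 56*s^3 + 8*s^2 + 179*s + 91)
That last expression is T(s), already simplified. Scaling its denominator by 1/45 (the reciprocal of the leading coefficient) yields the monic denominator.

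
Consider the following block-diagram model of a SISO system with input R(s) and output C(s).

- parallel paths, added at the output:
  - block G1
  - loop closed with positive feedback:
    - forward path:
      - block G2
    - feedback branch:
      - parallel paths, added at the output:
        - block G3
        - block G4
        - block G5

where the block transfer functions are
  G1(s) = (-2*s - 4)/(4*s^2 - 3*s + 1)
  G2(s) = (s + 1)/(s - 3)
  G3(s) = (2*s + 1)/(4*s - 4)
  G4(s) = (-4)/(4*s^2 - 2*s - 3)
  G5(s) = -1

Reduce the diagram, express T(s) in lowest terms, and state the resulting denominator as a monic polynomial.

[1] reduce the parallel group G3, G4, G5 = (-8*s^3 + 24*s^2 - 20*s + 1)/(16*s^3 - 24*s^2 - 4*s + 12)
[2] feedback reduction of G2, (G3+G4+G5) = (16*s^4 - 8*s^3 - 28*s^2 + 8*s + 12)/(24*s^4 - 88*s^3 + 64*s^2 + 43*s - 37)
[3] sum the parallel branches G1, [G2/(1-G2*(G3+G4+G5))] = (64*s^6 - 128*s^5 + 8*s^4 + 332*s^3 - 346*s^2 - 126*s + 160)/(96*s^6 - 424*s^5 + 544*s^4 - 108*s^3 - 213*s^2 + 154*s - 37)
The result of step 3 is T(s) in lowest terms. Its denominator has leading coefficient 96; dividing the denominator through by 96 makes it monic.

Answer: s^6 - 53*s^5/12 + 17*s^4/3 - 9*s^3/8 - 71*s^2/32 + 77*s/48 - 37/96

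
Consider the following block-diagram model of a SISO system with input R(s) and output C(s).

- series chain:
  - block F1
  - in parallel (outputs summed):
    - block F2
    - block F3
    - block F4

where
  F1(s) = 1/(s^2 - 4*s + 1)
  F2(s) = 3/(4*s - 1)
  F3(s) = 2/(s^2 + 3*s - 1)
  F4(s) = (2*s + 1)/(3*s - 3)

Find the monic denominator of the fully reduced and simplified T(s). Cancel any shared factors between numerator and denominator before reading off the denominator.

First reduce the diagram to T(s).

Step 1. add F2, F3, F4 (parallel) -> (8*s^4 + 35*s^3 + 39*s^2 - 71*s + 16)/(12*s^4 + 21*s^3 - 54*s^2 + 24*s - 3)
Step 2. series reduction of F1, (F2+F3+F4) -> (8*s^4 + 35*s^3 + 39*s^2 - 71*s + 16)/(12*s^6 - 27*s^5 - 126*s^4 + 261*s^3 - 153*s^2 + 36*s - 3)
No further cancellation is possible in the step-2 result, so that is T(s). Its denominator becomes monic after dividing by the leading coefficient 12.

Answer: s^6 - 9*s^5/4 - 21*s^4/2 + 87*s^3/4 - 51*s^2/4 + 3*s - 1/4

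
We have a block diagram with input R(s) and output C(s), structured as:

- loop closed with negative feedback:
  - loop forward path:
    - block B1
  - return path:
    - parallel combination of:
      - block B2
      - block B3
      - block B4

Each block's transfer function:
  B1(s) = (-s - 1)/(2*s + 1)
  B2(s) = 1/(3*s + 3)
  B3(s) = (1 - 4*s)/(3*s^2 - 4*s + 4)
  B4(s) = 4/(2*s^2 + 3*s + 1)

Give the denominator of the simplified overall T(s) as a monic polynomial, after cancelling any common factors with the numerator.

Answer: s^4 + s^3/6 + 2*s^2/9 + 83*s/36 - 43/36

Working:
1. parallel reduction of B2, B3, B4: (-18*s^3 + s^2 - 47*s + 55)/(18*s^4 + 3*s^3 - 3*s^2 + 24*s + 12)
2. close the feedback loop around B1, (B2+B3+B4): (-18*s^4 - 3*s^3 + 3*s^2 - 24*s - 12)/(36*s^4 + 6*s^3 + 8*s^2 + 83*s - 43)
That last expression is T(s), already simplified. Scaling its denominator by 1/36 (the reciprocal of the leading coefficient) yields the monic denominator.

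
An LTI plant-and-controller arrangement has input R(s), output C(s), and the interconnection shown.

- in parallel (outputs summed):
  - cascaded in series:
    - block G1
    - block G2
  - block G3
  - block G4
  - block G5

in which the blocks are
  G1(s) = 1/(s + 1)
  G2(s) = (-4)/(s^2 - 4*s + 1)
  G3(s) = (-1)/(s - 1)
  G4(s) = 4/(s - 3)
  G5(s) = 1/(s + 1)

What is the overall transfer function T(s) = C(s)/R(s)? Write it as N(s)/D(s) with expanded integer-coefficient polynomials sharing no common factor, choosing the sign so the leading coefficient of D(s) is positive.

First reduce the diagram to T(s).

1. cascade G1, G2 gives (-4)/(s^3 - 3*s^2 - 3*s + 1)
2. parallel reduction of (G1*G2), G3, G4, G5, which is the overall transfer function T(s) = C(s)/R(s) in lowest terms

Answer: (4*s^4 - 18*s^3 + 10*s^2 + 6*s - 10)/(s^5 - 7*s^4 + 12*s^3 + 4*s^2 - 13*s + 3)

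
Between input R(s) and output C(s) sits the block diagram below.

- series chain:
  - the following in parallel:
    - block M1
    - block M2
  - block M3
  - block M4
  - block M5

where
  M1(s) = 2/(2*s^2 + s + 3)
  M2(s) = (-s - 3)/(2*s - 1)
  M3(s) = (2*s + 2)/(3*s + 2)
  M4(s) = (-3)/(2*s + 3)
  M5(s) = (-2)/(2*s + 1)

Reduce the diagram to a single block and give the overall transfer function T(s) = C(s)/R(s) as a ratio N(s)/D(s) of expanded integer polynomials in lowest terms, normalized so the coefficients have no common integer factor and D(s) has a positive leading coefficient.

Step 1. sum the parallel branches M1, M2: (-2*s^3 - 7*s^2 - 2*s - 11)/(4*s^3 + 5*s - 3)
Step 2. combine (M1+M2), M3, M4, M5 in series: this yields T(s), and no further normalization is needed

Answer: (-24*s^4 - 108*s^3 - 108*s^2 - 156*s - 132)/(48*s^6 + 128*s^5 + 160*s^4 + 148*s^3 + 29*s^2 - 45*s - 18)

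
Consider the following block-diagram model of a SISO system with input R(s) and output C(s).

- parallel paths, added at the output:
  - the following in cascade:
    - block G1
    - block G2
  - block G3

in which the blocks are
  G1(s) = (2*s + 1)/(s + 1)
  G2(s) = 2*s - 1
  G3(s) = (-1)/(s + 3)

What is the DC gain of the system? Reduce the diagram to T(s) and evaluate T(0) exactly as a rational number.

The answer is -4/3.

Reasoning:
Step 1 - series reduction of G1, G2 = (4*s^2 - 1)/(s + 1)
Step 2 - add (G1*G2), G3 (parallel) = (4*s^3 + 12*s^2 - 2*s - 4)/(s^2 + 4*s + 3)
Step 2 gives the overall T(s). Then T(0) = -4/3.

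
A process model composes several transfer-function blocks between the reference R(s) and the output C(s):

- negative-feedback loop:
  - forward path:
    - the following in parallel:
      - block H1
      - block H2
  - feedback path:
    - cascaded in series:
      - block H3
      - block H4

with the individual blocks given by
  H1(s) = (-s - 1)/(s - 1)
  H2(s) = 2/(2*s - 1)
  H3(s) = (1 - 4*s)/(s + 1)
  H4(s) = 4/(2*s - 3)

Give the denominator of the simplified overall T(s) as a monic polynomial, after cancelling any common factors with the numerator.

Step 1. reduce the parallel group H1, H2 -> (-2*s^2 + s - 1)/(2*s^2 - 3*s + 1)
Step 2. multiply H3, H4 (series) -> (4 - 16*s)/(2*s^2 - s - 3)
Step 3. collapse the loop ((H1+H2) forward, (H3*H4) return) -> (-4*s^4 + 4*s^3 + 3*s^2 - 2*s + 3)/(4*s^4 + 24*s^3 - 25*s^2 + 28*s - 7)
No further cancellation is possible in the step-3 result, so that is T(s). Its denominator becomes monic after dividing by the leading coefficient 4.

Answer: s^4 + 6*s^3 - 25*s^2/4 + 7*s - 7/4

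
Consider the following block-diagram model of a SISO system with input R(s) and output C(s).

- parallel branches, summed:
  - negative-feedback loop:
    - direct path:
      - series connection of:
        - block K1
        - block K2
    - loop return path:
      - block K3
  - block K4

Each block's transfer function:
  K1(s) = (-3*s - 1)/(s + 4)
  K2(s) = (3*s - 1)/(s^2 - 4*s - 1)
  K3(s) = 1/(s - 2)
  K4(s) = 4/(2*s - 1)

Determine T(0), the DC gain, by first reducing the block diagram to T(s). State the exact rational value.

Answer: -38/9

Working:
Step 1: reduce the series chain K1, K2: (1 - 9*s^2)/(s^3 - 17*s - 4)
Step 2: collapse the loop ((K1*K2) forward, K3 return): (-9*s^3 + 18*s^2 + s - 2)/(s^4 - 2*s^3 - 26*s^2 + 30*s + 9)
Step 3: parallel reduction of [(K1*K2)/(1+(K1*K2)*K3)], K4: (-14*s^4 + 37*s^3 - 120*s^2 + 115*s + 38)/(2*s^5 - 5*s^4 - 50*s^3 + 86*s^2 - 12*s - 9)
Step 3 gives the overall T(s). Then T(0) = 38/(-9) = -38/9.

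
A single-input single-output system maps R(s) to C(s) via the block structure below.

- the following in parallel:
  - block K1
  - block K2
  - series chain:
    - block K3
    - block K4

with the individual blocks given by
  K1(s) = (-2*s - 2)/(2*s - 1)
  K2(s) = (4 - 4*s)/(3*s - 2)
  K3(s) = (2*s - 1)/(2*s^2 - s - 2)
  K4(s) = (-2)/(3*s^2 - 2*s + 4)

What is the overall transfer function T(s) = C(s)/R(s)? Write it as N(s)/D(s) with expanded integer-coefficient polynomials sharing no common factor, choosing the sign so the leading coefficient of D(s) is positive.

(1) series reduction of K3, K4, giving (2 - 4*s)/(6*s^4 - 7*s^3 + 4*s^2 - 8)
(2) parallel reduction of K1, K2, (K3*K4); the result is T(s) itself (integer coefficients, no common factor, positive leading denominator coefficient)

Answer: (-84*s^6 + 158*s^5 - 126*s^4 + 16*s^3 + 152*s^2 - 102*s + 4)/(36*s^6 - 84*s^5 + 85*s^4 - 42*s^3 - 40*s^2 + 56*s - 16)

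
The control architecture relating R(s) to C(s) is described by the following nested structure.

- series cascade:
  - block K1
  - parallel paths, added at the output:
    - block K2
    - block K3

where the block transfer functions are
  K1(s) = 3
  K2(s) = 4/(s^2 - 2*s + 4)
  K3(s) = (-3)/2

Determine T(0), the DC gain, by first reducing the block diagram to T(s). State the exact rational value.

First reduce the diagram to T(s).

1. parallel reduction of K2, K3 gives (-3*s^2 + 6*s - 4)/(2*s^2 - 4*s + 8)
2. combine K1, (K2+K3) in series gives (-9*s^2 + 18*s - 12)/(2*s^2 - 4*s + 8)
Step 2 gives the overall T(s). Then T(0) = -12/8 = -3/2.

Answer: -3/2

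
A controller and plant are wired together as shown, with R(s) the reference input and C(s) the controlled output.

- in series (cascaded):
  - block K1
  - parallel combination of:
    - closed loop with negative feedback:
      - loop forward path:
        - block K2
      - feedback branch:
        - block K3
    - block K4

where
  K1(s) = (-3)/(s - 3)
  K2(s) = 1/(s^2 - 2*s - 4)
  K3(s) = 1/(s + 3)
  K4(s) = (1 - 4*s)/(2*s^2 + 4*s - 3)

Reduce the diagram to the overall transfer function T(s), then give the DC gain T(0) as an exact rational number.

Reducing step by step:

1. apply the feedback formula to K2, K3; result (s + 3)/(s^3 + s^2 - 10*s - 11)
2. sum the parallel branches [K2/(1+K2*K3)], K4; result (-4*s^4 - s^3 + 51*s^2 + 43*s - 20)/(2*s^5 + 6*s^4 - 19*s^3 - 65*s^2 - 14*s + 33)
3. series reduction of K1, ([K2/(1+K2*K3)]+K4); result (12*s^4 + 3*s^3 - 153*s^2 - 129*s + 60)/(2*s^6 - 37*s^4 - 8*s^3 + 181*s^2 + 75*s - 99)
That last expression is T(s); at s = 0 only the constant terms survive, so T(0) = 60/(-99) = -20/33.

Answer: -20/33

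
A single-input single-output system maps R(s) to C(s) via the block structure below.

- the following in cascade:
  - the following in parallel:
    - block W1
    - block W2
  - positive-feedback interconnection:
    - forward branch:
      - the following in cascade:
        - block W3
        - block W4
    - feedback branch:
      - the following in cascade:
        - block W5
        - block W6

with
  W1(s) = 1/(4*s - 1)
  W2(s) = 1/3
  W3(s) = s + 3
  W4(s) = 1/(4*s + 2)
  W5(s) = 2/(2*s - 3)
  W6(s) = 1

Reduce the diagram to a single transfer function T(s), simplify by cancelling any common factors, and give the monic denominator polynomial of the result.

The answer is s^3 - 3*s^2/2 - 19*s/16 + 3/8.

Reasoning:
[1] parallel reduction of W1, W2 = (4*s + 2)/(12*s - 3)
[2] series reduction of W3, W4 = (s + 3)/(4*s + 2)
[3] reduce the series chain W5, W6 = 2/(2*s - 3)
[4] collapse the loop ((W3*W4) forward, (W5*W6) return) = (2*s^2 + 3*s - 9)/(8*s^2 - 10*s - 12)
[5] combine (W1+W2), [(W3*W4)/(1-(W3*W4)*(W5*W6))] in series = (4*s^3 + 8*s^2 - 15*s - 9)/(48*s^3 - 72*s^2 - 57*s + 18)
Step 5 gives the fully reduced T(s), with no common factor left to cancel. The denominator's leading coefficient is 48, so divide each of its coefficients by 48 to get the monic form.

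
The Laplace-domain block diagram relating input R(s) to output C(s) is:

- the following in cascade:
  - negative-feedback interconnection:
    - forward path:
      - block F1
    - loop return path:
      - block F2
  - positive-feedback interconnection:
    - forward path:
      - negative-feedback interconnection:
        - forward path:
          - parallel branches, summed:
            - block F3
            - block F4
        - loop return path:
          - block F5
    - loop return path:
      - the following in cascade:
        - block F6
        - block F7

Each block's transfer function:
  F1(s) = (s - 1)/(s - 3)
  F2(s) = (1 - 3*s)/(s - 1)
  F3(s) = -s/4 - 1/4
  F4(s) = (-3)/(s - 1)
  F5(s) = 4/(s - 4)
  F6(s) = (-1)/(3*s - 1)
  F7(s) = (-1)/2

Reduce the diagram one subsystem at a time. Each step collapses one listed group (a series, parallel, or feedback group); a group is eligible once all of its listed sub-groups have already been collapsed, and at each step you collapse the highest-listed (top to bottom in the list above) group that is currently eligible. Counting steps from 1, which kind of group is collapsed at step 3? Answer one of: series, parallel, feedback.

(1) apply the feedback formula to F1, F2
(2) combine F3, F4 in parallel
(3) feedback reduction of (F3+F4), F5
(4) combine F6, F7 in series
(5) collapse the loop ([(F3+F4)/(1+(F3+F4)*F5)] forward, (F6*F7) return)
(6) cascade [F1/(1+F1*F2)], [[(F3+F4)/(1+(F3+F4)*F5)]/(1-[(F3+F4)/(1+(F3+F4)*F5)]*(F6*F7))]
So the answer for step 3 is feedback.

Final answer: feedback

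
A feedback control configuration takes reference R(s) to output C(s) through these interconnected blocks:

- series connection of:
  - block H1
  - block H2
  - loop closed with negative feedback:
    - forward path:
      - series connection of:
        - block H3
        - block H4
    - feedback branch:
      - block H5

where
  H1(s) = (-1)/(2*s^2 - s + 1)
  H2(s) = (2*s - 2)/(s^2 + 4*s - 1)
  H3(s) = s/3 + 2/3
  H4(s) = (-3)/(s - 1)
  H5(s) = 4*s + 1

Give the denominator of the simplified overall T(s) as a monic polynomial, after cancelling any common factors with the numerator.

Answer: s^6 + 11*s^5/2 + 21*s^4/4 + s^3/8 + 21*s^2/8 + 7*s/8 - 3/8

Working:
Step 1: series reduction of H3, H4: (-s - 2)/(s - 1)
Step 2: apply the feedback formula to (H3*H4), H5: (s + 2)/(4*s^2 + 8*s + 3)
Step 3: series reduction of H1, H2, [(H3*H4)/(1+(H3*H4)*H5)]: (-2*s^2 - 2*s + 4)/(8*s^6 + 44*s^5 + 42*s^4 + s^3 + 21*s^2 + 7*s - 3)
The result of step 3 is T(s) in lowest terms. Its denominator has leading coefficient 8; dividing the denominator through by 8 makes it monic.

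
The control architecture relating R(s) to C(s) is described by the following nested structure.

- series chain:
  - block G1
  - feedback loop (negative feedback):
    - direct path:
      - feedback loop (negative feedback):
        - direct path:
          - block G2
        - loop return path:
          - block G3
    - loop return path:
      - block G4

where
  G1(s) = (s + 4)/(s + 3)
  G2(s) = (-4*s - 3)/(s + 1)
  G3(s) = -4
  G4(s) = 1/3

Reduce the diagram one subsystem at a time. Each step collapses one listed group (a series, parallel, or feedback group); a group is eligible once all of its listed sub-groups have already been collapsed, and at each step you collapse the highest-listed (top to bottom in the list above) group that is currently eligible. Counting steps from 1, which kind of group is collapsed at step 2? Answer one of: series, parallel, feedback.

The answer is feedback.

Reasoning:
(1) apply the feedback formula to G2, G3
(2) close the feedback loop around [G2/(1+G2*G3)], G4
(3) multiply G1, [[G2/(1+G2*G3)]/(1+[G2/(1+G2*G3)]*G4)] (series)
The group at step 2 is a feedback group.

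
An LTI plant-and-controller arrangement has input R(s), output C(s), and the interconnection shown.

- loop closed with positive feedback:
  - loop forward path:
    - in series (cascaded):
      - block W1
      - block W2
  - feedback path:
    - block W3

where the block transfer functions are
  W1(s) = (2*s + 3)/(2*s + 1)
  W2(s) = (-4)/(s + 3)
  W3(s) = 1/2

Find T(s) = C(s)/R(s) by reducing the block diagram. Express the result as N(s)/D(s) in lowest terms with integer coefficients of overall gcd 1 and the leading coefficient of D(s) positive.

The answer is (-8*s - 12)/(2*s^2 + 11*s + 9).

Reasoning:
Step 1: series reduction of W1, W2 gives (-8*s - 12)/(2*s^2 + 7*s + 3)
Step 2: feedback reduction of (W1*W2), W3; the result is T(s) itself (integer coefficients, no common factor, positive leading denominator coefficient)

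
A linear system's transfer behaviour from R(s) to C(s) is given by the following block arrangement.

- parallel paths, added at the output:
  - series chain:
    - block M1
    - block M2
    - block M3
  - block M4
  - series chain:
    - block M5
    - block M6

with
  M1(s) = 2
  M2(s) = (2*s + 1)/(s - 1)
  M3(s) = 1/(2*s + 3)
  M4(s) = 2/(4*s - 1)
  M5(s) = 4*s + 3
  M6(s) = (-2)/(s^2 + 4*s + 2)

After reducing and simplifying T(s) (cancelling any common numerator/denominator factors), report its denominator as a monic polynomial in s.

First reduce the diagram to T(s).

1. cascade M1, M2, M3: (4*s + 2)/(2*s^2 + s - 3)
2. multiply M5, M6 (series): (-8*s - 6)/(s^2 + 4*s + 2)
3. combine (M1*M2*M3), M4, (M5*M6) in parallel: (-44*s^4 + 22*s^3 + 148*s^2 + 34*s - 34)/(8*s^5 + 34*s^4 + 11*s^3 - 45*s^2 - 14*s + 6)
No further cancellation is possible in the step-3 result, so that is T(s). Its denominator becomes monic after dividing by the leading coefficient 8.

Answer: s^5 + 17*s^4/4 + 11*s^3/8 - 45*s^2/8 - 7*s/4 + 3/4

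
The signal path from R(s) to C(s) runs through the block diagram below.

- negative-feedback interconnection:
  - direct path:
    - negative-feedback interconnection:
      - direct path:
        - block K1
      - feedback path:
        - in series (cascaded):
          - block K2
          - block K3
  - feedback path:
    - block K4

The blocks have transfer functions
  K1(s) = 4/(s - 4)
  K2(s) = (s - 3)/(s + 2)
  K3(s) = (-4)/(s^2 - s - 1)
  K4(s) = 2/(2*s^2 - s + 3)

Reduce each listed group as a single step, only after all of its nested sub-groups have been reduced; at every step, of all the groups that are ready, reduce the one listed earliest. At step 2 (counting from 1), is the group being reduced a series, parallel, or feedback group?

Step 1: multiply K2, K3 (series)
Step 2: reduce the feedback loop with forward K1 and return (K2*K3)
Step 3: apply the feedback formula to [K1/(1+K1*(K2*K3))], K4
The group at step 2 is a feedback group.

Hence the answer: feedback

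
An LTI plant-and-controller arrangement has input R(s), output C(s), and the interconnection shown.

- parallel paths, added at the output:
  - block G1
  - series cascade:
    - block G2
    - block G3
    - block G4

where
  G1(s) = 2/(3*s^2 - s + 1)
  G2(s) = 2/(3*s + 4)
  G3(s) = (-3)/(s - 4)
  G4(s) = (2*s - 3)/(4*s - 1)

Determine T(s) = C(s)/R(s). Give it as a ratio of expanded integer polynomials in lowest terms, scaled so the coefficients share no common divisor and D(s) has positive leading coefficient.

Step 1. multiply G2, G3, G4 (series) -> (18 - 12*s)/(12*s^3 - 35*s^2 - 56*s + 16)
Step 2. reduce the parallel group G1, (G2*G3*G4): this yields T(s), and no further normalization is needed

Final answer: (-12*s^3 - 4*s^2 - 142*s + 50)/(36*s^5 - 117*s^4 - 121*s^3 + 69*s^2 - 72*s + 16)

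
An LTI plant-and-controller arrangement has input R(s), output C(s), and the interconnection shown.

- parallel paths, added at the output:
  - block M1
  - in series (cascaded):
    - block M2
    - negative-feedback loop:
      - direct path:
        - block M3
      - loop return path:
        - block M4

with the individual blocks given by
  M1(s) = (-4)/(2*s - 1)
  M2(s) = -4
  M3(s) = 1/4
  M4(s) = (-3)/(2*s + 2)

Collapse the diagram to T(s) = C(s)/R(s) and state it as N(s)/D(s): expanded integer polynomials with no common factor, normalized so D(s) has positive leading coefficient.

Reducing step by step:

(1) reduce the feedback loop with forward M3 and return M4; result (2*s + 2)/(8*s + 5)
(2) cascade M2, [M3/(1+M3*M4)]; result (-8*s - 8)/(8*s + 5)
(3) add M1, (M2*[M3/(1+M3*M4)]) (parallel); the result is T(s) itself (integer coefficients, no common factor, positive leading denominator coefficient)

Answer: (-16*s^2 - 40*s - 12)/(16*s^2 + 2*s - 5)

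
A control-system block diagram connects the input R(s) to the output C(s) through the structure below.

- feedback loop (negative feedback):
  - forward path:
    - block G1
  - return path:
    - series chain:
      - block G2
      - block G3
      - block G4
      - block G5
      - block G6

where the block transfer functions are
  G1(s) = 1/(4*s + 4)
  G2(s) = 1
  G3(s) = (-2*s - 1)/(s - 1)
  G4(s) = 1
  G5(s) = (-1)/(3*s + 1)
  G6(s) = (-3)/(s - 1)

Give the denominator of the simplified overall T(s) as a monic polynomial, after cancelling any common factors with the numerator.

First reduce the diagram to T(s).

1. cascade G2, G3, G4, G5, G6 -> (-6*s - 3)/(3*s^3 - 5*s^2 + s + 1)
2. collapse the loop (G1 forward, (G2*G3*G4*G5*G6) return) -> (3*s^3 - 5*s^2 + s + 1)/(12*s^4 - 8*s^3 - 16*s^2 + 2*s + 1)
The result of step 2 is T(s) in lowest terms. Its denominator has leading coefficient 12; dividing the denominator through by 12 makes it monic.

Answer: s^4 - 2*s^3/3 - 4*s^2/3 + s/6 + 1/12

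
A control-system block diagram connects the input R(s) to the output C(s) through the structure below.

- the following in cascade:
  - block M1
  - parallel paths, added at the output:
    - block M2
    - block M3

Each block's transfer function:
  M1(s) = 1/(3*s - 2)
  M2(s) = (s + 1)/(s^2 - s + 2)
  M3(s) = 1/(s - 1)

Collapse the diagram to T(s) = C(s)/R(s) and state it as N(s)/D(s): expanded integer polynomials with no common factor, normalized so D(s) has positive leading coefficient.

Reducing step by step:

Step 1. sum the parallel branches M2, M3 = (2*s^2 - s + 1)/(s^3 - 2*s^2 + 3*s - 2)
Step 2. multiply M1, (M2+M3) (series) - this is the overall T(s), already in the required normalized form

Answer: (2*s^2 - s + 1)/(3*s^4 - 8*s^3 + 13*s^2 - 12*s + 4)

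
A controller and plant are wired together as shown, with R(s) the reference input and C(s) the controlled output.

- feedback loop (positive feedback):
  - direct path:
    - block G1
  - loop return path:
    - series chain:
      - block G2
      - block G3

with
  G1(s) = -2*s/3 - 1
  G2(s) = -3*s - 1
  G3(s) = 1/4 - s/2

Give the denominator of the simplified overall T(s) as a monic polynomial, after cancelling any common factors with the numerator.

Step 1 - cascade G2, G3 -> 3*s^2/2 - s/4 - 1/4
Step 2 - feedback reduction of G1, (G2*G3) -> (-8*s - 12)/(12*s^3 + 16*s^2 - 5*s + 9)
Step 2 gives the fully reduced T(s), with no common factor left to cancel. The denominator's leading coefficient is 12, so divide each of its coefficients by 12 to get the monic form.

Final answer: s^3 + 4*s^2/3 - 5*s/12 + 3/4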